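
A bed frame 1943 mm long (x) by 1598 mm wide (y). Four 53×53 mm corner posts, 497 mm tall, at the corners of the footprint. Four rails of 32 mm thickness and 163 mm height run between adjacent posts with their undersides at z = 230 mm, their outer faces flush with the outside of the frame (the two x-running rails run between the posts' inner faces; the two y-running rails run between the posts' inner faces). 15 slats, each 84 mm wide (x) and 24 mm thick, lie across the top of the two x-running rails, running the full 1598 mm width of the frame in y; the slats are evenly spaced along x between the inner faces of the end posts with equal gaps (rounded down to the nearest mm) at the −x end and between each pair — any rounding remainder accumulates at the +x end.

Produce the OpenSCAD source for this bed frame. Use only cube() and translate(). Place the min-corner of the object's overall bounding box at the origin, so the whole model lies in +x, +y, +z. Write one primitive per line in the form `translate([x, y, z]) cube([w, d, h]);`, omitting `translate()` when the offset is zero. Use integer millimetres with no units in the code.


cube([53, 53, 497]);
translate([0, 1545, 0]) cube([53, 53, 497]);
translate([1890, 0, 0]) cube([53, 53, 497]);
translate([1890, 1545, 0]) cube([53, 53, 497]);
translate([53, 0, 230]) cube([1837, 32, 163]);
translate([53, 1566, 230]) cube([1837, 32, 163]);
translate([0, 53, 230]) cube([32, 1492, 163]);
translate([1911, 53, 230]) cube([32, 1492, 163]);
translate([89, 0, 393]) cube([84, 1598, 24]);
translate([209, 0, 393]) cube([84, 1598, 24]);
translate([329, 0, 393]) cube([84, 1598, 24]);
translate([449, 0, 393]) cube([84, 1598, 24]);
translate([569, 0, 393]) cube([84, 1598, 24]);
translate([689, 0, 393]) cube([84, 1598, 24]);
translate([809, 0, 393]) cube([84, 1598, 24]);
translate([929, 0, 393]) cube([84, 1598, 24]);
translate([1049, 0, 393]) cube([84, 1598, 24]);
translate([1169, 0, 393]) cube([84, 1598, 24]);
translate([1289, 0, 393]) cube([84, 1598, 24]);
translate([1409, 0, 393]) cube([84, 1598, 24]);
translate([1529, 0, 393]) cube([84, 1598, 24]);
translate([1649, 0, 393]) cube([84, 1598, 24]);
translate([1769, 0, 393]) cube([84, 1598, 24]);


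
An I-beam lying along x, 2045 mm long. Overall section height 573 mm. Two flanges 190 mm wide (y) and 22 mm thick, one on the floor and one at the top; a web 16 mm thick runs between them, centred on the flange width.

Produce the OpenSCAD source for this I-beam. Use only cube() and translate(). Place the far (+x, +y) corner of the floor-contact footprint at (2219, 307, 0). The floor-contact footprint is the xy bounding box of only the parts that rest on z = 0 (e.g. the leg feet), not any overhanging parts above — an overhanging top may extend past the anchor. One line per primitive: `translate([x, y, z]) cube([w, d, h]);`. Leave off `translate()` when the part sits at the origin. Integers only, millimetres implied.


translate([174, 117, 0]) cube([2045, 190, 22]);
translate([174, 204, 22]) cube([2045, 16, 529]);
translate([174, 117, 551]) cube([2045, 190, 22]);


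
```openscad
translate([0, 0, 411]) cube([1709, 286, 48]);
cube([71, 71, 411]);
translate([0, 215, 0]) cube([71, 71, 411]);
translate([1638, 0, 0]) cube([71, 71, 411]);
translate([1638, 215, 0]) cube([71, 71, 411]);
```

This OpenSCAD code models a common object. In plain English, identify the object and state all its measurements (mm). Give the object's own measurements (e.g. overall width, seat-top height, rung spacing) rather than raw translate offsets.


A long wooden bench with a 1709 mm (x) × 286 mm (y) seat, 48 mm thick, its top surface 459 mm above the floor. Four 71 mm square legs at the seat corners, flush with the edges, run from z = 0 to the seat underside.


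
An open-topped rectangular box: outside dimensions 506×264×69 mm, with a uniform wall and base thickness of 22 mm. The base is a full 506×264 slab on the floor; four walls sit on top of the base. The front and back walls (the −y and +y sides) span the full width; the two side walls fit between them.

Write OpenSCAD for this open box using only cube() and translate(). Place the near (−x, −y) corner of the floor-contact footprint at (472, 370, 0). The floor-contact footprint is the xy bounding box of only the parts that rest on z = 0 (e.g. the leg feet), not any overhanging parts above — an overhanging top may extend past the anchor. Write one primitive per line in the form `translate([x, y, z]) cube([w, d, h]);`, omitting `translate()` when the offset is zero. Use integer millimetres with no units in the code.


translate([472, 370, 0]) cube([506, 264, 22]);
translate([472, 370, 22]) cube([506, 22, 47]);
translate([472, 612, 22]) cube([506, 22, 47]);
translate([472, 392, 22]) cube([22, 220, 47]);
translate([956, 392, 22]) cube([22, 220, 47]);


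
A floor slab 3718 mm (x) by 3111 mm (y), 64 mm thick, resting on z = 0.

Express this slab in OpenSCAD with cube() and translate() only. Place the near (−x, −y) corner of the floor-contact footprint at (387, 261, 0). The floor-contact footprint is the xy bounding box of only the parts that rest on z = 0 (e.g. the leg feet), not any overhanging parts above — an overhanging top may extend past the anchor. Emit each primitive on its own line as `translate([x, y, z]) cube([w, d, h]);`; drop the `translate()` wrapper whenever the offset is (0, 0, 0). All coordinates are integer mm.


translate([387, 261, 0]) cube([3718, 3111, 64]);


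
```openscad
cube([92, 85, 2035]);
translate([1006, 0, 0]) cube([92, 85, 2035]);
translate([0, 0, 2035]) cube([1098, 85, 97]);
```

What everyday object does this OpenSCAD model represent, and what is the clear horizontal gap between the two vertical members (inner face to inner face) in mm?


A door frame. The clear opening width is 914 mm.

Two 2035 mm tall posts with a header on top — a door frame. The left jamb is 92 mm wide at x = 0; the right jamb starts at x = 1006. The clear opening is 1006 − 92 = 914 mm.


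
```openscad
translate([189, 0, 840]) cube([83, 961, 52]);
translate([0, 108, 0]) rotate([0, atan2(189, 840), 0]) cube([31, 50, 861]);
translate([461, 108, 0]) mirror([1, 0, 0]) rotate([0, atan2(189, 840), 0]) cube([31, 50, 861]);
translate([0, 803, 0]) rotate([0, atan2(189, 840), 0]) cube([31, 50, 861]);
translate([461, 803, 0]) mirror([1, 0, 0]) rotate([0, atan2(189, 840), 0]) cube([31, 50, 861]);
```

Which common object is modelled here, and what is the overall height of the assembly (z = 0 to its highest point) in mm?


A sawhorse. The overall height is 892 mm.

A beam across two mirrored pairs of raked legs — a sawhorse. The beam's underside is at z = 840 (matching the legs' vertical rise in atan2(189, 840)) and the beam is 52 mm tall, so its top is at 840 + 52 = 892 mm. The raked legs top out at the beam's underside, so that is the highest point.


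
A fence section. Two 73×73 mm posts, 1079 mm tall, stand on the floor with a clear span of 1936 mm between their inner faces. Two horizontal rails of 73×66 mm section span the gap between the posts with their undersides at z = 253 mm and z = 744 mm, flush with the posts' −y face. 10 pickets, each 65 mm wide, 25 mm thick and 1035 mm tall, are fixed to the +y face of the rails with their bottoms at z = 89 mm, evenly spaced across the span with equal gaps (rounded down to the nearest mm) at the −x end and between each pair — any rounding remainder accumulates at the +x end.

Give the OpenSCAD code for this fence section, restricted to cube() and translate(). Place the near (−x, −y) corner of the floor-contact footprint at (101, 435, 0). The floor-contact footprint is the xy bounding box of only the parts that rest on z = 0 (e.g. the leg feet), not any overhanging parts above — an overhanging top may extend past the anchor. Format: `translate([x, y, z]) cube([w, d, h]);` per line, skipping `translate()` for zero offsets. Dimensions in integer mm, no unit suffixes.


translate([101, 435, 0]) cube([73, 73, 1079]);
translate([2110, 435, 0]) cube([73, 73, 1079]);
translate([174, 435, 253]) cube([1936, 73, 66]);
translate([174, 435, 744]) cube([1936, 73, 66]);
translate([290, 508, 89]) cube([65, 25, 1035]);
translate([471, 508, 89]) cube([65, 25, 1035]);
translate([652, 508, 89]) cube([65, 25, 1035]);
translate([833, 508, 89]) cube([65, 25, 1035]);
translate([1014, 508, 89]) cube([65, 25, 1035]);
translate([1195, 508, 89]) cube([65, 25, 1035]);
translate([1376, 508, 89]) cube([65, 25, 1035]);
translate([1557, 508, 89]) cube([65, 25, 1035]);
translate([1738, 508, 89]) cube([65, 25, 1035]);
translate([1919, 508, 89]) cube([65, 25, 1035]);


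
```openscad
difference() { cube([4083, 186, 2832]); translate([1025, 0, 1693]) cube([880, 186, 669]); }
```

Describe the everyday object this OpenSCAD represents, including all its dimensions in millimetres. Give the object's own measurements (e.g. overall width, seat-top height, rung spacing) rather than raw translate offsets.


A wall 4083 mm long (x), 186 mm thick (y), 2832 mm tall, with a rectangular window opening cut through it. The opening is 880 mm wide and 669 mm tall; its sill is at z = 1693 mm and its near (−x) edge is 1025 mm from the wall's −x end. The opening passes through the full wall thickness.


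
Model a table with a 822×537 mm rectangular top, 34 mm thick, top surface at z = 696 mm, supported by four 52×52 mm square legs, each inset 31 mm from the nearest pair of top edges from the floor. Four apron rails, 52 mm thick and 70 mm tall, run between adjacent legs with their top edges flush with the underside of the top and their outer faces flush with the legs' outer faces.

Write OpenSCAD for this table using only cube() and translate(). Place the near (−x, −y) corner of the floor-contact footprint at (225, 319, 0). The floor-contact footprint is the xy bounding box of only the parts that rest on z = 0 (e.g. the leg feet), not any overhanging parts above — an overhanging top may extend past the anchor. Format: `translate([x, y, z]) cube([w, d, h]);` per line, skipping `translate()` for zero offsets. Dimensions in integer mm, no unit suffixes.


translate([194, 288, 662]) cube([822, 537, 34]);
translate([225, 319, 0]) cube([52, 52, 662]);
translate([933, 319, 0]) cube([52, 52, 662]);
translate([225, 742, 0]) cube([52, 52, 662]);
translate([933, 742, 0]) cube([52, 52, 662]);
translate([277, 319, 592]) cube([656, 52, 70]);
translate([277, 742, 592]) cube([656, 52, 70]);
translate([225, 371, 592]) cube([52, 371, 70]);
translate([933, 371, 592]) cube([52, 371, 70]);


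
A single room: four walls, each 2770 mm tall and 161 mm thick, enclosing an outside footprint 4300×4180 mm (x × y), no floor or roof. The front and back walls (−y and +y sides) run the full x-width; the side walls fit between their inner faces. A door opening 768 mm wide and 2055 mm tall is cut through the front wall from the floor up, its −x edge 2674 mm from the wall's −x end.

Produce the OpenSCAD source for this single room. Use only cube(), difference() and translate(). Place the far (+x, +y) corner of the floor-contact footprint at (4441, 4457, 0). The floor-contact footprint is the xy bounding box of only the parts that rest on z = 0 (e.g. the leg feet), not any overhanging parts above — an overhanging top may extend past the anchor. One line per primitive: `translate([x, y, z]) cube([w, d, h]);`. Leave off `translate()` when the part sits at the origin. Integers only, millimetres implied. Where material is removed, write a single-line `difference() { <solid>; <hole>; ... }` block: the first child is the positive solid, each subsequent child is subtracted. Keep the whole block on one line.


difference() { translate([141, 277, 0]) cube([4300, 161, 2770]); translate([2815, 277, 0]) cube([768, 161, 2055]); }
translate([141, 4296, 0]) cube([4300, 161, 2770]);
translate([141, 438, 0]) cube([161, 3858, 2770]);
translate([4280, 438, 0]) cube([161, 3858, 2770]);


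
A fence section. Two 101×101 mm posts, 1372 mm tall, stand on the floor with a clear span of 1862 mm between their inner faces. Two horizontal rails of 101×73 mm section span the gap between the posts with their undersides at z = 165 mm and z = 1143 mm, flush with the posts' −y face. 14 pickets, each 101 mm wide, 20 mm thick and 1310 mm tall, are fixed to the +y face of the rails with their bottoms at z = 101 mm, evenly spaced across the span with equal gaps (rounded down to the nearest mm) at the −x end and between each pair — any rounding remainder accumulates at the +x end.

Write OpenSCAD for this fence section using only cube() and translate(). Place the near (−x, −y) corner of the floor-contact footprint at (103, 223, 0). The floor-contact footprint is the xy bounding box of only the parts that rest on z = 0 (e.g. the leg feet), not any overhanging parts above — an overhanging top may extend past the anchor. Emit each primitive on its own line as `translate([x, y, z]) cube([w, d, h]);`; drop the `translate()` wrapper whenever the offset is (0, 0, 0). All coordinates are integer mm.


translate([103, 223, 0]) cube([101, 101, 1372]);
translate([2066, 223, 0]) cube([101, 101, 1372]);
translate([204, 223, 165]) cube([1862, 101, 73]);
translate([204, 223, 1143]) cube([1862, 101, 73]);
translate([233, 324, 101]) cube([101, 20, 1310]);
translate([363, 324, 101]) cube([101, 20, 1310]);
translate([493, 324, 101]) cube([101, 20, 1310]);
translate([623, 324, 101]) cube([101, 20, 1310]);
translate([753, 324, 101]) cube([101, 20, 1310]);
translate([883, 324, 101]) cube([101, 20, 1310]);
translate([1013, 324, 101]) cube([101, 20, 1310]);
translate([1143, 324, 101]) cube([101, 20, 1310]);
translate([1273, 324, 101]) cube([101, 20, 1310]);
translate([1403, 324, 101]) cube([101, 20, 1310]);
translate([1533, 324, 101]) cube([101, 20, 1310]);
translate([1663, 324, 101]) cube([101, 20, 1310]);
translate([1793, 324, 101]) cube([101, 20, 1310]);
translate([1923, 324, 101]) cube([101, 20, 1310]);


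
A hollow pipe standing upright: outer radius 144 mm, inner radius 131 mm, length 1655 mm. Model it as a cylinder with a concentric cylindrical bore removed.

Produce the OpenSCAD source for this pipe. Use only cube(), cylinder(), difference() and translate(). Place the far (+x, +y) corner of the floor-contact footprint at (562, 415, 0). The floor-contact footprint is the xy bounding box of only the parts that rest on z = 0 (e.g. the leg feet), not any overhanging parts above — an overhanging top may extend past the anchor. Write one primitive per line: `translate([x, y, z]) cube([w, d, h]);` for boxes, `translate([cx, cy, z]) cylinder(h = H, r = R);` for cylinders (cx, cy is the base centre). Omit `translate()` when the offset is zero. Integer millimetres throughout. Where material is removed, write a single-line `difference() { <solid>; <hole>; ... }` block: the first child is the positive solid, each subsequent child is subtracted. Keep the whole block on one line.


difference() { translate([418, 271, 0]) cylinder(h = 1655, r = 144); translate([418, 271, 0]) cylinder(h = 1655, r = 131); }


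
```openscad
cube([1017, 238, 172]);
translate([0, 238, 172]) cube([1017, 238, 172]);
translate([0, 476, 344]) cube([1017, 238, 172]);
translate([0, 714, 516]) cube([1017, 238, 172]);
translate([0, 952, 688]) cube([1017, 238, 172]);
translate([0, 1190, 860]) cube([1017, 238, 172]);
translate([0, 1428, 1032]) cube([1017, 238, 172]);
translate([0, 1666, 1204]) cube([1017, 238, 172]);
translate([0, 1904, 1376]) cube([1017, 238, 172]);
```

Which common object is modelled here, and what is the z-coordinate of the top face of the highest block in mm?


A staircase. The total rise is 1548 mm.

9 identical blocks, each offset up and back from the previous — a staircase. Each step is 172 mm tall and there are 9 of them, so the total rise is 9 × 172 = 1548 mm.


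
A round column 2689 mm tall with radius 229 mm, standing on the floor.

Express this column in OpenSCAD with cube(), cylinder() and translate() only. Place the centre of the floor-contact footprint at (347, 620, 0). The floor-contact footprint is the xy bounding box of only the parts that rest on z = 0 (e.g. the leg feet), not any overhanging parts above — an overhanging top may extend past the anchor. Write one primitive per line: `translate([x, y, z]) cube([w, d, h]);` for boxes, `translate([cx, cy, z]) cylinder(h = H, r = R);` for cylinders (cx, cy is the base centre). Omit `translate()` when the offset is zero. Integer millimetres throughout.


translate([347, 620, 0]) cylinder(h = 2689, r = 229);


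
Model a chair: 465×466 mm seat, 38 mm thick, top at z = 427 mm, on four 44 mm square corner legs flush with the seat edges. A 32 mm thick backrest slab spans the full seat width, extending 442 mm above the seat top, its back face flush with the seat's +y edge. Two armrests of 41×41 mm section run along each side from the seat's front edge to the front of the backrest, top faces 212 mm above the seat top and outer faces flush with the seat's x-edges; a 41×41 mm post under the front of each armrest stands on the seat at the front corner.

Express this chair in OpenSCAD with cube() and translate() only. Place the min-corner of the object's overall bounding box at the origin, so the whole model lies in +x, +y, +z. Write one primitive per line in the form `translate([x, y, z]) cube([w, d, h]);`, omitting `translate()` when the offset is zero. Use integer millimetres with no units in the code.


translate([0, 0, 389]) cube([465, 466, 38]);
cube([44, 44, 389]);
translate([421, 0, 0]) cube([44, 44, 389]);
translate([0, 422, 0]) cube([44, 44, 389]);
translate([421, 422, 0]) cube([44, 44, 389]);
translate([0, 434, 427]) cube([465, 32, 442]);
translate([0, 0, 598]) cube([41, 434, 41]);
translate([424, 0, 598]) cube([41, 434, 41]);
translate([0, 0, 427]) cube([41, 41, 171]);
translate([424, 0, 427]) cube([41, 41, 171]);


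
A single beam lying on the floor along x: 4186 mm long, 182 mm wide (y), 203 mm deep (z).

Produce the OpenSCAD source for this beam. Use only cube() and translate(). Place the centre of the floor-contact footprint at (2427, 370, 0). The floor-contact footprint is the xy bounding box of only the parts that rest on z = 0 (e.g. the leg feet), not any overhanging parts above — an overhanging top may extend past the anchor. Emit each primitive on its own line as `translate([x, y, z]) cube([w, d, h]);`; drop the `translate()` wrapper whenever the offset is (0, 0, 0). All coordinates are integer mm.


translate([334, 279, 0]) cube([4186, 182, 203]);


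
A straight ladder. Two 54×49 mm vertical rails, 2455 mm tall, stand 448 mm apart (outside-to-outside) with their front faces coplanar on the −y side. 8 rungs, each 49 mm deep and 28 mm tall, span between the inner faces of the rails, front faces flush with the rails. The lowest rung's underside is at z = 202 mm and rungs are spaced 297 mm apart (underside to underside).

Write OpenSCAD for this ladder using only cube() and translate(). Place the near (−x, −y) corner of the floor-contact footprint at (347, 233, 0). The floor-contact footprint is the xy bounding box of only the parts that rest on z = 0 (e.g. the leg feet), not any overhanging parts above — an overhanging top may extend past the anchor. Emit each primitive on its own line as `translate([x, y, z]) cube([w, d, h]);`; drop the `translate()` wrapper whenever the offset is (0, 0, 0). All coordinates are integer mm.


// rung span = 448 - 2*54 = 340
// rung[k] z = 202 + k*297
translate([347, 233, 0]) cube([54, 49, 2455]);
translate([741, 233, 0]) cube([54, 49, 2455]);
translate([401, 233, 202]) cube([340, 49, 28]);
translate([401, 233, 499]) cube([340, 49, 28]);
translate([401, 233, 796]) cube([340, 49, 28]);
translate([401, 233, 1093]) cube([340, 49, 28]);
translate([401, 233, 1390]) cube([340, 49, 28]);
translate([401, 233, 1687]) cube([340, 49, 28]);
translate([401, 233, 1984]) cube([340, 49, 28]);
translate([401, 233, 2281]) cube([340, 49, 28]);


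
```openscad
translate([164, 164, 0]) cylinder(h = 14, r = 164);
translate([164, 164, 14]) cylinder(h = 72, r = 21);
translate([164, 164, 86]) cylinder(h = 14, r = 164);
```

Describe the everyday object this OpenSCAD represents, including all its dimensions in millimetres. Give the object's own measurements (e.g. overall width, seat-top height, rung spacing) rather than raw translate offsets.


A spool: two coaxial disc flanges of radius 164 mm and thickness 14 mm, joined by a core cylinder of radius 21 mm and height 72 mm. The lower flange rests on z = 0 and the three cylinders share a vertical axis.


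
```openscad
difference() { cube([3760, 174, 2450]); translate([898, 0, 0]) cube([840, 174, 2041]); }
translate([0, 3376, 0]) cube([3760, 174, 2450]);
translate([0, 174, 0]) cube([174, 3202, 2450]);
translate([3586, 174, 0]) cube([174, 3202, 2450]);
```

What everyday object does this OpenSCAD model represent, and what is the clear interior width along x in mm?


A single room. The interior width is 3412 mm.

Four walls enclosing a rectangle with a door in the front wall — a room. Outside width 3760 minus two 174 mm walls gives 3412 mm.


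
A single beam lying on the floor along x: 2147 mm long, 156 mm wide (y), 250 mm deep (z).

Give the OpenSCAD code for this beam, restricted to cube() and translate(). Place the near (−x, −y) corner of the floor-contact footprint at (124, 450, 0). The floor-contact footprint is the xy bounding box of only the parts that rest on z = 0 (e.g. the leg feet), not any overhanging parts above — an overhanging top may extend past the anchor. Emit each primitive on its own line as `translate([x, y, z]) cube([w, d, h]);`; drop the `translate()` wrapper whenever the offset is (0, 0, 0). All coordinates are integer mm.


translate([124, 450, 0]) cube([2147, 156, 250]);


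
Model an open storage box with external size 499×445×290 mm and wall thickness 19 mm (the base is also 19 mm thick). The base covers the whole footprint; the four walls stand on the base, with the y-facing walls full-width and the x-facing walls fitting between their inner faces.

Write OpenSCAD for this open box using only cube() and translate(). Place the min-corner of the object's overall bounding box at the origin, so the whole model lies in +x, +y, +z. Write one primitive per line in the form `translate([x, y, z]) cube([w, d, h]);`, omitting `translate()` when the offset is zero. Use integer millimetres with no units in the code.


cube([499, 445, 19]);
translate([0, 0, 19]) cube([499, 19, 271]);
translate([0, 426, 19]) cube([499, 19, 271]);
translate([0, 19, 19]) cube([19, 407, 271]);
translate([480, 19, 19]) cube([19, 407, 271]);


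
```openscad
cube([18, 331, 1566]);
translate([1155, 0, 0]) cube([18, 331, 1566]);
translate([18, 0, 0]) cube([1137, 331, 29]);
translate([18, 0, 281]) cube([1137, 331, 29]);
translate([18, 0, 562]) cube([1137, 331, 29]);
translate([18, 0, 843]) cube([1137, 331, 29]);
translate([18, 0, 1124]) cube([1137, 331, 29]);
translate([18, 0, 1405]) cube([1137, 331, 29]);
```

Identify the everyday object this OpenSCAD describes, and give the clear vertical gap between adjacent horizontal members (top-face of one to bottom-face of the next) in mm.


A bookshelf. The clear shelf gap is 252 mm.

Two tall side panels with 6 horizontal boards between them — a bookshelf. The first two shelf undersides are at z = 0 and z = 281; with shelf thickness 29, the clear gap is 281 − 0 − 29 = 252 mm.


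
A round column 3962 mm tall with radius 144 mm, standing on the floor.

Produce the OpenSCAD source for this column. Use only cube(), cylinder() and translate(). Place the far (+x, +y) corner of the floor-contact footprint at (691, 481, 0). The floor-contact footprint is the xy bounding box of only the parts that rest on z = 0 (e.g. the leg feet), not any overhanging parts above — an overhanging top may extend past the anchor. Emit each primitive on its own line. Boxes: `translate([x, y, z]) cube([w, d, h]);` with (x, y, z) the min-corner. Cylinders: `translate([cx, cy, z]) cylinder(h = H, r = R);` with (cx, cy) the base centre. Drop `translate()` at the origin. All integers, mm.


translate([547, 337, 0]) cylinder(h = 3962, r = 144);


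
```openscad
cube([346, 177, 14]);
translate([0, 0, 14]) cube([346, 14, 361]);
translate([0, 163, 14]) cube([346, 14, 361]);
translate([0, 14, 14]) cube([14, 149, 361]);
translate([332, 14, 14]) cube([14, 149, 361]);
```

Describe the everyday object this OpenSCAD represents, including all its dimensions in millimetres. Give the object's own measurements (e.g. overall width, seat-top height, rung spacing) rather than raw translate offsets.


An open-topped rectangular box: outside dimensions 346×177×375 mm, with a uniform wall and base thickness of 14 mm. The base is a full 346×177 slab on the floor; four walls sit on top of the base. The front and back walls (the −y and +y sides) span the full width; the two side walls fit between them.


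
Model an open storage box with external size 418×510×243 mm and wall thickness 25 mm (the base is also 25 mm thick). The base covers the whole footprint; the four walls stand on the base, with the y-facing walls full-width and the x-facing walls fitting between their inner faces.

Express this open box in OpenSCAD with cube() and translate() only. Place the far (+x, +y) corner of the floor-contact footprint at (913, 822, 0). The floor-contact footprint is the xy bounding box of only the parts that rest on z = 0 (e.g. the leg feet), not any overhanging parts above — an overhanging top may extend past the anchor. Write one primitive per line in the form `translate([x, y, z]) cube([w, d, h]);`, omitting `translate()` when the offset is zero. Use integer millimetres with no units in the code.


translate([495, 312, 0]) cube([418, 510, 25]);
translate([495, 312, 25]) cube([418, 25, 218]);
translate([495, 797, 25]) cube([418, 25, 218]);
translate([495, 337, 25]) cube([25, 460, 218]);
translate([888, 337, 25]) cube([25, 460, 218]);


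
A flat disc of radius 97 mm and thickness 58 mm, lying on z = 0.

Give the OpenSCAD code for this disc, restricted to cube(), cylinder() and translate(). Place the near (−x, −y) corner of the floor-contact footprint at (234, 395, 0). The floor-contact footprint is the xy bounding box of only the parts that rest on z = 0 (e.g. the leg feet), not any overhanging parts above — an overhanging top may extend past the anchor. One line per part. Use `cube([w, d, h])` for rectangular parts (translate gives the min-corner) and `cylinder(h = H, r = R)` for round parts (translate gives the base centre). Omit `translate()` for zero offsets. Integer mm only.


translate([331, 492, 0]) cylinder(h = 58, r = 97);


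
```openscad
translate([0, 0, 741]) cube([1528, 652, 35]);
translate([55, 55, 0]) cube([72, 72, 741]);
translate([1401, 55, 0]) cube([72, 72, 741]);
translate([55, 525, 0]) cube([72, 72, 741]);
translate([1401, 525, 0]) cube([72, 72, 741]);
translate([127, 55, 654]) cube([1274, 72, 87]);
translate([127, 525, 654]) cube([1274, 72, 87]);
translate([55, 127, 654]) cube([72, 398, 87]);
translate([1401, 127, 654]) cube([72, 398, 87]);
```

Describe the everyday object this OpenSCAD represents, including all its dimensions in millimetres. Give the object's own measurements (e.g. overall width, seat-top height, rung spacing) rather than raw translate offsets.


A table: top 1528 mm (x) × 652 mm (y), 35 mm thick, upper face at z = 776 mm, on four 72×72 mm square legs, each inset 55 mm from the nearest pair of top edges from z = 0 to the bottom of the top. Four apron rails, 72 mm thick and 87 mm tall, run between adjacent legs with their top edges flush with the underside of the top and their outer faces flush with the legs' outer faces.


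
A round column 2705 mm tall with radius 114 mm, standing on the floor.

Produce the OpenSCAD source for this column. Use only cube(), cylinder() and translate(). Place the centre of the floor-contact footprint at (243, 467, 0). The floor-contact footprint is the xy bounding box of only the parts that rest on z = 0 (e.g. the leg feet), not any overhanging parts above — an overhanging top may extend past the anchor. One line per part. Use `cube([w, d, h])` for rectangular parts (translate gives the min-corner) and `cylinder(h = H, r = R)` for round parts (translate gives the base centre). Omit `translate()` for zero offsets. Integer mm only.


translate([243, 467, 0]) cylinder(h = 2705, r = 114);


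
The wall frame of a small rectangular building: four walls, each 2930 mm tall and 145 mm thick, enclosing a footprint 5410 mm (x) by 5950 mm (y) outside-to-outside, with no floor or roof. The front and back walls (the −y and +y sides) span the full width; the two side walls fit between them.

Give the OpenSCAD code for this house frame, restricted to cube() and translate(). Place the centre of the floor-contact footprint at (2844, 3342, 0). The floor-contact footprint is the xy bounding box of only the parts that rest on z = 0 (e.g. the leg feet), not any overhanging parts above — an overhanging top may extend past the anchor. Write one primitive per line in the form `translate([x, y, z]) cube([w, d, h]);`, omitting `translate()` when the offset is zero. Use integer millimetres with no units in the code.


translate([139, 367, 0]) cube([5410, 145, 2930]);
translate([139, 6172, 0]) cube([5410, 145, 2930]);
translate([139, 512, 0]) cube([145, 5660, 2930]);
translate([5404, 512, 0]) cube([145, 5660, 2930]);


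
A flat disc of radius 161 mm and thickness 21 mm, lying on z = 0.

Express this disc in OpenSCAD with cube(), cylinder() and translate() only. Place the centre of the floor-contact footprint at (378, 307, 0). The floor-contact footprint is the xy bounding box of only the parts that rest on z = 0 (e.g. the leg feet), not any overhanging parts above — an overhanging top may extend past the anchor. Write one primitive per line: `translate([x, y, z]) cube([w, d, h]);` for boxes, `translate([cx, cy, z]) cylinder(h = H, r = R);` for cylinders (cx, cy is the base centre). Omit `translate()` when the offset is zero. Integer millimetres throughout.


translate([378, 307, 0]) cylinder(h = 21, r = 161);


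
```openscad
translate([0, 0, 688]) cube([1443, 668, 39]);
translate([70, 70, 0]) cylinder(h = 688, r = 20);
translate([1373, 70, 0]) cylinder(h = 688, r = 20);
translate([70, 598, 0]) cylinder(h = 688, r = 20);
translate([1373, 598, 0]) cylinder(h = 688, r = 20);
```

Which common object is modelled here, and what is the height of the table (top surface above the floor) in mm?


A table. The table height is 727 mm.

A 1443×668×39 slab sits at z = 688 on four Ø40 mm round legs — a table. The top surface is at 688 + 39 = 727 mm.


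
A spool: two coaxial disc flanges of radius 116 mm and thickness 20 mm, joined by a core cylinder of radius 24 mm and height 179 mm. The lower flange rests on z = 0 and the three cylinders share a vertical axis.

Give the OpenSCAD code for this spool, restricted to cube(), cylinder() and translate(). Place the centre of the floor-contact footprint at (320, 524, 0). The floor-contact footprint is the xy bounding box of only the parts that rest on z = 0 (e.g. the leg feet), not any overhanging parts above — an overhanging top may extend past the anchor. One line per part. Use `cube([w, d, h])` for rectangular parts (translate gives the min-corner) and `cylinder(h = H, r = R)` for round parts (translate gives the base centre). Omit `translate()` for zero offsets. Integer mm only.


translate([320, 524, 0]) cylinder(h = 20, r = 116);
translate([320, 524, 20]) cylinder(h = 179, r = 24);
translate([320, 524, 199]) cylinder(h = 20, r = 116);


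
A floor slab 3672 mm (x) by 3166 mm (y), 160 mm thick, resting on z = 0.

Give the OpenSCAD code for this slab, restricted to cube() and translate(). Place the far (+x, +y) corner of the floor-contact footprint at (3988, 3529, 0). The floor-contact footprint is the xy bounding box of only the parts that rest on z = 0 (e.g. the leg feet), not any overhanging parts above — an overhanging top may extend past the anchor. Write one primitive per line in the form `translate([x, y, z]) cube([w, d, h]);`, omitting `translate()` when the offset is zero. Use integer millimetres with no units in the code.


translate([316, 363, 0]) cube([3672, 3166, 160]);


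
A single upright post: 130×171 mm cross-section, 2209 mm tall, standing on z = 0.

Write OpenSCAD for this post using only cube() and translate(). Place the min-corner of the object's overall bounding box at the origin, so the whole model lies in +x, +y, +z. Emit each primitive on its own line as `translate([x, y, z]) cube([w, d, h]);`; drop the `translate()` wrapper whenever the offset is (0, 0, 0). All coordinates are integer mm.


cube([130, 171, 2209]);


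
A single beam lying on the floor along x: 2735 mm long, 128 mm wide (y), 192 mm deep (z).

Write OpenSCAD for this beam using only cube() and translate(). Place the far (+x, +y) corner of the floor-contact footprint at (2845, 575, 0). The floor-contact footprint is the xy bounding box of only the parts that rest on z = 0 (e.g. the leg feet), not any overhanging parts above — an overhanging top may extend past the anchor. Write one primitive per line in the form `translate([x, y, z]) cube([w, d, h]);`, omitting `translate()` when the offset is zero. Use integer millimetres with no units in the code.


translate([110, 447, 0]) cube([2735, 128, 192]);


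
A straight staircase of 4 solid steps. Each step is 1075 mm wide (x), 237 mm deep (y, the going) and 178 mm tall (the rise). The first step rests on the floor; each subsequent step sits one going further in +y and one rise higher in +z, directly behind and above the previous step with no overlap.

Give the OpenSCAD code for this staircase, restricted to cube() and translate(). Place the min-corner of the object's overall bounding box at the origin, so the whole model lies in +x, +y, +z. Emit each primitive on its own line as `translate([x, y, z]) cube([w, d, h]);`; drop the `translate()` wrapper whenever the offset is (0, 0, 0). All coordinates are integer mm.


cube([1075, 237, 178]);
translate([0, 237, 178]) cube([1075, 237, 178]);
translate([0, 474, 356]) cube([1075, 237, 178]);
translate([0, 711, 534]) cube([1075, 237, 178]);


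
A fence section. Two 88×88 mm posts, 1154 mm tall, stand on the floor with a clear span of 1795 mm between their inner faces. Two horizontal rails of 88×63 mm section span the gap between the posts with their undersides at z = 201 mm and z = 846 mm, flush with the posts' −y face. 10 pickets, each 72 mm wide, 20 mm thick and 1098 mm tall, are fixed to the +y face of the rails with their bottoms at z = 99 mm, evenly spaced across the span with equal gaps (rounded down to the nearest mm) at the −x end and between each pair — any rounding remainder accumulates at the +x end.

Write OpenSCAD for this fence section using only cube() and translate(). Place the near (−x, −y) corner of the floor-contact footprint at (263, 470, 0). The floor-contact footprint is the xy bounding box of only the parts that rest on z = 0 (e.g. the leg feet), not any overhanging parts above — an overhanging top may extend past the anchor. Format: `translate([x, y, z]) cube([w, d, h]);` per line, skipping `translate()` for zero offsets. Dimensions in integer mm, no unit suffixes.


translate([263, 470, 0]) cube([88, 88, 1154]);
translate([2146, 470, 0]) cube([88, 88, 1154]);
translate([351, 470, 201]) cube([1795, 88, 63]);
translate([351, 470, 846]) cube([1795, 88, 63]);
translate([448, 558, 99]) cube([72, 20, 1098]);
translate([617, 558, 99]) cube([72, 20, 1098]);
translate([786, 558, 99]) cube([72, 20, 1098]);
translate([955, 558, 99]) cube([72, 20, 1098]);
translate([1124, 558, 99]) cube([72, 20, 1098]);
translate([1293, 558, 99]) cube([72, 20, 1098]);
translate([1462, 558, 99]) cube([72, 20, 1098]);
translate([1631, 558, 99]) cube([72, 20, 1098]);
translate([1800, 558, 99]) cube([72, 20, 1098]);
translate([1969, 558, 99]) cube([72, 20, 1098]);


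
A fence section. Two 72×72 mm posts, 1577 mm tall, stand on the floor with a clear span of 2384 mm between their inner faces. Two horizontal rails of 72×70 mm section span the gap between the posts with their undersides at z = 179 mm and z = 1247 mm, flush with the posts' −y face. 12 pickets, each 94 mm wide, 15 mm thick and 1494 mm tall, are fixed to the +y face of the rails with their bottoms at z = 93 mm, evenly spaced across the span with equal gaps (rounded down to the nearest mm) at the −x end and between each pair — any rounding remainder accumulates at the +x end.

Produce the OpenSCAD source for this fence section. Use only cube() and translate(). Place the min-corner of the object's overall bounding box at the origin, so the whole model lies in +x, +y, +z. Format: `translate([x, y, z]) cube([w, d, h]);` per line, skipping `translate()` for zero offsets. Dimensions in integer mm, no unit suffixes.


cube([72, 72, 1577]);
translate([2456, 0, 0]) cube([72, 72, 1577]);
translate([72, 0, 179]) cube([2384, 72, 70]);
translate([72, 0, 1247]) cube([2384, 72, 70]);
translate([168, 72, 93]) cube([94, 15, 1494]);
translate([358, 72, 93]) cube([94, 15, 1494]);
translate([548, 72, 93]) cube([94, 15, 1494]);
translate([738, 72, 93]) cube([94, 15, 1494]);
translate([928, 72, 93]) cube([94, 15, 1494]);
translate([1118, 72, 93]) cube([94, 15, 1494]);
translate([1308, 72, 93]) cube([94, 15, 1494]);
translate([1498, 72, 93]) cube([94, 15, 1494]);
translate([1688, 72, 93]) cube([94, 15, 1494]);
translate([1878, 72, 93]) cube([94, 15, 1494]);
translate([2068, 72, 93]) cube([94, 15, 1494]);
translate([2258, 72, 93]) cube([94, 15, 1494]);


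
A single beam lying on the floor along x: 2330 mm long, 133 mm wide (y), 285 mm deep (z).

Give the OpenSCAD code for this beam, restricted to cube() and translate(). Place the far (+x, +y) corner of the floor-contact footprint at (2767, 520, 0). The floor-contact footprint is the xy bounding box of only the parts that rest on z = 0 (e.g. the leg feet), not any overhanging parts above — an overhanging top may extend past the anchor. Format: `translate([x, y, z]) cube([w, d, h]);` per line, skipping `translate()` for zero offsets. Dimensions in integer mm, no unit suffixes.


translate([437, 387, 0]) cube([2330, 133, 285]);


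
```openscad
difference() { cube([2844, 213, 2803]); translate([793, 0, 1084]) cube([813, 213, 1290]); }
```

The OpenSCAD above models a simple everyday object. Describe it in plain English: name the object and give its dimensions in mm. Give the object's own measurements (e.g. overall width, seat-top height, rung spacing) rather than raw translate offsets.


A wall 2844 mm long (x), 213 mm thick (y), 2803 mm tall, with a rectangular window opening cut through it. The opening is 813 mm wide and 1290 mm tall; its sill is at z = 1084 mm and its near (−x) edge is 793 mm from the wall's −x end. The opening passes through the full wall thickness.


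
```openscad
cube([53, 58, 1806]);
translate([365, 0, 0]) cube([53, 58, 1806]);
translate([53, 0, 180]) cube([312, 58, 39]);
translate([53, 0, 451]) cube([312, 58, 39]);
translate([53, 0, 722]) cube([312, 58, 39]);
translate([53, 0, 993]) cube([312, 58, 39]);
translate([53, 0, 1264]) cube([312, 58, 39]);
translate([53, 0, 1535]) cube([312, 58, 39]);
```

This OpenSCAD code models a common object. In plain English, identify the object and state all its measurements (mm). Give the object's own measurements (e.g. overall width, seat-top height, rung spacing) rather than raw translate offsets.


A straight ladder. Two 53×58 mm vertical rails, 1806 mm tall, stand 418 mm apart (outside-to-outside) with their front faces coplanar on the −y side. 6 rungs, each 58 mm deep and 39 mm tall, span between the inner faces of the rails, front faces flush with the rails. The lowest rung's underside is at z = 180 mm and rungs are spaced 271 mm apart (underside to underside).


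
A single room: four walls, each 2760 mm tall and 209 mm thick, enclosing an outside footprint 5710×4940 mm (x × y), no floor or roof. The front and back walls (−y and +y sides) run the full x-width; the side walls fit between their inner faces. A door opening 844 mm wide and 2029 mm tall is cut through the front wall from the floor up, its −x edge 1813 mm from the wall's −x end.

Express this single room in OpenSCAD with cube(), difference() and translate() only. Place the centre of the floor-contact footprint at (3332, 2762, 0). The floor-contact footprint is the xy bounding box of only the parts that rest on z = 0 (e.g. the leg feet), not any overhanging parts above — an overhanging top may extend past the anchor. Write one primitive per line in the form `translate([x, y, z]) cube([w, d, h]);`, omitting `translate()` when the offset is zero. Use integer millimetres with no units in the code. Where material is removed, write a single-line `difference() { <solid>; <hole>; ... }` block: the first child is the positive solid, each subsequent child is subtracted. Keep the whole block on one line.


difference() { translate([477, 292, 0]) cube([5710, 209, 2760]); translate([2290, 292, 0]) cube([844, 209, 2029]); }
translate([477, 5023, 0]) cube([5710, 209, 2760]);
translate([477, 501, 0]) cube([209, 4522, 2760]);
translate([5978, 501, 0]) cube([209, 4522, 2760]);
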